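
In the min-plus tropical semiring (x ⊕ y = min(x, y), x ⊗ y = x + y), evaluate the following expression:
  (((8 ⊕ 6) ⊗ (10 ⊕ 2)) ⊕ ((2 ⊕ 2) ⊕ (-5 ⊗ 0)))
(((8 ⊕ 6) ⊗ (10 ⊕ 2)) ⊕ ((2 ⊕ 2) ⊕ (-5 ⊗ 0))) = -5

Expand innermost to outermost. Recall ⊕ takes the minimum of its arguments and ⊗ takes their sum. Working out the expression (((8 ⊕ 6) ⊗ (10 ⊕ 2)) ⊕ ((2 ⊕ 2) ⊕ (-5 ⊗ 0))) gives -5.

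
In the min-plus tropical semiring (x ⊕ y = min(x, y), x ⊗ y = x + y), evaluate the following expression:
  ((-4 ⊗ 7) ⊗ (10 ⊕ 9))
((-4 ⊗ 7) ⊗ (10 ⊕ 9)) = 12

Expand innermost to outermost. Recall ⊕ takes the minimum of its arguments and ⊗ takes their sum. Working out the expression ((-4 ⊗ 7) ⊗ (10 ⊕ 9)) gives 12.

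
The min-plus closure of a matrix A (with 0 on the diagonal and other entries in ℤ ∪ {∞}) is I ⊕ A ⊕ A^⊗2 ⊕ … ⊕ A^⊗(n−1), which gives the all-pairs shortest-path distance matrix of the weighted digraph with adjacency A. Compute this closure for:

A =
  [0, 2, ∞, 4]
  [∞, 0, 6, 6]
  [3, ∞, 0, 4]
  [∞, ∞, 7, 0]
Closure =
  [0, 2, 8, 4]
  [9, 0, 6, 6]
  [3, 5, 0, 4]
  [10, 12, 7, 0]

This is the Floyd-Warshall all-pairs shortest-path computation. For each intermediate vertex k = 0, 1, …, 3, update dist[i][j] ← min(dist[i][j], dist[i][k] + dist[k][j]). The final matrix gives, for each (i, j), the minimum total weight of any directed path from i to j (possibly empty when i = j).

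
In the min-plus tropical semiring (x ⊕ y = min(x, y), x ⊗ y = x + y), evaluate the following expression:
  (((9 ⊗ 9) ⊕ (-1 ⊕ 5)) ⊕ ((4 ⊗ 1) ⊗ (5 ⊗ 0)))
(((9 ⊗ 9) ⊕ (-1 ⊕ 5)) ⊕ ((4 ⊗ 1) ⊗ (5 ⊗ 0))) = -1

Expand innermost to outermost. Recall ⊕ takes the minimum of its arguments and ⊗ takes their sum. Working out the expression (((9 ⊗ 9) ⊕ (-1 ⊕ 5)) ⊕ ((4 ⊗ 1) ⊗ (5 ⊗ 0))) gives -1.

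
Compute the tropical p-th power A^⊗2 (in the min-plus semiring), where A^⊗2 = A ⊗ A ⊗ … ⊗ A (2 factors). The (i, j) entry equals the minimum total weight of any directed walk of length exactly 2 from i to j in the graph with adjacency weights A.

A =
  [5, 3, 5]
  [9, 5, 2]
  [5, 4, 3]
A^⊗2 =
  [10, 8, 5]
  [7, 6, 5]
  [8, 7, 6]

Each entry (A^⊗2)_ij equals the minimum over all length-2 walks i = v_0 → v_1 → … → v_2 = j of Σ_t A[v_t][v_{t+1}]. For example, for (i, j) = (0, 2) we minimise over 3 possible intermediate vertex sequences; the minimum is 5, attained along the walk 0 → 1 → 2.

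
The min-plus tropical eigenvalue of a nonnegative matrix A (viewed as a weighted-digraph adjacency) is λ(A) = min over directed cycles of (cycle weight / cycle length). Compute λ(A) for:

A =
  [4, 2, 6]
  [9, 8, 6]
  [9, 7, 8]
λ(A) = 4

Enumerate directed cycles and compute their means (weight / length). Sample:
  cycle 0 → 0: weight = 4, length = 1, mean = 4/1 ≈ 4.000
  cycle 1 → 1: weight = 8, length = 1, mean = 8/1 ≈ 8.000
  cycle 2 → 2: weight = 8, length = 1, mean = 8/1 ≈ 8.000
  cycle 0 → 1 → 0: weight = 11, length = 2, mean = 11/2 ≈ 5.500
  cycle 0 → 2 → 0: weight = 15, length = 2, mean = 15/2 ≈ 7.500
  cycle 1 → 0 → 1: weight = 11, length = 2, mean = 11/2 ≈ 5.500
Minimum mean = 4.000, attained e.g. along the cycle 0 → 0 with weight 4 and length 1. So λ(A) = 4/1 = 4.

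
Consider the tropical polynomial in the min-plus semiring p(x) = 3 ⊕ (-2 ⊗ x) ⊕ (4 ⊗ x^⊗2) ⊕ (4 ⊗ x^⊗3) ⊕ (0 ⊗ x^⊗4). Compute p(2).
p(2) = 0

A tropical monomial a ⊗ x^⊗i evaluates to a + i · x. Evaluating each term at x = 2:
  Term 0 contributes 3 + 0 · 2 = 3
  Term 1 contributes -2 + 1 · 2 = 0
  Term 2 contributes 4 + 2 · 2 = 8
  Term 3 contributes 4 + 3 · 2 = 10
  Term 4 contributes 0 + 4 · 2 = 8
p(2) = ⊕ of these = min[3, 0, 8, 10, 8] = 0.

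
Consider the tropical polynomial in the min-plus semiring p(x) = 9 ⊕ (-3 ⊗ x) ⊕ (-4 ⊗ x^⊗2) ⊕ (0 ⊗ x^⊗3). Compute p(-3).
p(-3) = -10

A tropical monomial a ⊗ x^⊗i evaluates to a + i · x. Evaluating each term at x = -3:
  Term 0 contributes 9 + 0 · -3 = 9
  Term 1 contributes -3 + 1 · -3 = -6
  Term 2 contributes -4 + 2 · -3 = -10
  Term 3 contributes 0 + 3 · -3 = -9
p(-3) = ⊕ of these = min[9, -6, -10, -9] = -10.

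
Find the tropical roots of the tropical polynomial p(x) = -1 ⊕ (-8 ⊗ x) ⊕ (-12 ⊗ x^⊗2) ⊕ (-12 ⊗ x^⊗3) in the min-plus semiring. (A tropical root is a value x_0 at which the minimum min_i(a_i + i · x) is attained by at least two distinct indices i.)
Roots: {0, 4, 7}

Each tropical root is a break point of the lower envelope of the lines y = a_i + i · x (there are 4 lines, with slopes 0, 1, ..., 3). Only the lines that attain the minimum somewhere contribute to roots; other lines are dominated. Here the surviving (envelope) indices are i = 3, i = 2, i = 1, i = 0.
Intersections between consecutive envelope lines give the roots: for adjacent envelope indices i < j the intersection is x = (a_i − a_j) / (j − i). Reading off the sorted break points: {0, 4, 7}.
Verification: at each break x_0, at least two indices attain the minimum of min_i(a_i + i · x_0).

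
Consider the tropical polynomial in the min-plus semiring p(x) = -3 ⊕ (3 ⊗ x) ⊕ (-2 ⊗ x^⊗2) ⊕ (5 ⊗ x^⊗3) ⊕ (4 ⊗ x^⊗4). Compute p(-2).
p(-2) = -6

A tropical monomial a ⊗ x^⊗i evaluates to a + i · x. Evaluating each term at x = -2:
  Term 0 contributes -3 + 0 · -2 = -3
  Term 1 contributes 3 + 1 · -2 = 1
  Term 2 contributes -2 + 2 · -2 = -6
  Term 3 contributes 5 + 3 · -2 = -1
  Term 4 contributes 4 + 4 · -2 = -4
p(-2) = ⊕ of these = min[-3, 1, -6, -1, -4] = -6.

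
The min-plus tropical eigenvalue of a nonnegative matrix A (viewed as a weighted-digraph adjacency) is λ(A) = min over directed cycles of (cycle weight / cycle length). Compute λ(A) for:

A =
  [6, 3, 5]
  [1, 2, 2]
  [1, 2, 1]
λ(A) = 1

Enumerate directed cycles and compute their means (weight / length). Sample:
  cycle 0 → 0: weight = 6, length = 1, mean = 6/1 ≈ 6.000
  cycle 1 → 1: weight = 2, length = 1, mean = 2/1 ≈ 2.000
  cycle 2 → 2: weight = 1, length = 1, mean = 1/1 ≈ 1.000
  cycle 0 → 1 → 0: weight = 4, length = 2, mean = 4/2 ≈ 2.000
  cycle 0 → 2 → 0: weight = 6, length = 2, mean = 6/2 ≈ 3.000
  cycle 1 → 0 → 1: weight = 4, length = 2, mean = 4/2 ≈ 2.000
Minimum mean = 1.000, attained e.g. along the cycle 2 → 2 with weight 1 and length 1. So λ(A) = 1/1 = 1.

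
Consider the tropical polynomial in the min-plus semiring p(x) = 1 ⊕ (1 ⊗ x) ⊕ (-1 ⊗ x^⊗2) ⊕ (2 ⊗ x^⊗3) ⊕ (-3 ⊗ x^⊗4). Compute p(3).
p(3) = 1

A tropical monomial a ⊗ x^⊗i evaluates to a + i · x. Evaluating each term at x = 3:
  Term 0 contributes 1 + 0 · 3 = 1
  Term 1 contributes 1 + 1 · 3 = 4
  Term 2 contributes -1 + 2 · 3 = 5
  Term 3 contributes 2 + 3 · 3 = 11
  Term 4 contributes -3 + 4 · 3 = 9
p(3) = ⊕ of these = min[1, 4, 5, 11, 9] = 1.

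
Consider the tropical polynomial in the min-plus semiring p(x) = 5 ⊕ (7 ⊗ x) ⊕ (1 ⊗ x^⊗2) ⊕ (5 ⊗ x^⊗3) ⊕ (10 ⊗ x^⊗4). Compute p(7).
p(7) = 5

A tropical monomial a ⊗ x^⊗i evaluates to a + i · x. Evaluating each term at x = 7:
  Term 0 contributes 5 + 0 · 7 = 5
  Term 1 contributes 7 + 1 · 7 = 14
  Term 2 contributes 1 + 2 · 7 = 15
  Term 3 contributes 5 + 3 · 7 = 26
  Term 4 contributes 10 + 4 · 7 = 38
p(7) = ⊕ of these = min[5, 14, 15, 26, 38] = 5.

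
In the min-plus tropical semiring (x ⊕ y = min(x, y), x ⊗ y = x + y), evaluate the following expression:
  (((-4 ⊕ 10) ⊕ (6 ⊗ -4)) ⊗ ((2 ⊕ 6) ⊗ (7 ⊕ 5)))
(((-4 ⊕ 10) ⊕ (6 ⊗ -4)) ⊗ ((2 ⊕ 6) ⊗ (7 ⊕ 5))) = 3

Expand innermost to outermost. Recall ⊕ takes the minimum of its arguments and ⊗ takes their sum. Working out the expression (((-4 ⊕ 10) ⊕ (6 ⊗ -4)) ⊗ ((2 ⊕ 6) ⊗ (7 ⊕ 5))) gives 3.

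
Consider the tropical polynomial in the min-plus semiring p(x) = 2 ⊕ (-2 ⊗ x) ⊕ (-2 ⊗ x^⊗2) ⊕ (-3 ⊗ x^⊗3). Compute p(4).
p(4) = 2

A tropical monomial a ⊗ x^⊗i evaluates to a + i · x. Evaluating each term at x = 4:
  Term 0 contributes 2 + 0 · 4 = 2
  Term 1 contributes -2 + 1 · 4 = 2
  Term 2 contributes -2 + 2 · 4 = 6
  Term 3 contributes -3 + 3 · 4 = 9
p(4) = ⊕ of these = min[2, 2, 6, 9] = 2.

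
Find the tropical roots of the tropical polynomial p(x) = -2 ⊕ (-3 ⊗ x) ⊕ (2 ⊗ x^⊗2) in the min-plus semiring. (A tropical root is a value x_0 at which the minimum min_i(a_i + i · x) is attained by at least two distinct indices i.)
Roots: {-5, 1}

Each tropical root is a break point of the lower envelope of the lines y = a_i + i · x (there are 3 lines, with slopes 0, 1, ..., 2). Only the lines that attain the minimum somewhere contribute to roots; other lines are dominated. Here the surviving (envelope) indices are i = 2, i = 1, i = 0.
Intersections between consecutive envelope lines give the roots: for adjacent envelope indices i < j the intersection is x = (a_i − a_j) / (j − i). Reading off the sorted break points: {-5, 1}.
Verification: at each break x_0, at least two indices attain the minimum of min_i(a_i + i · x_0).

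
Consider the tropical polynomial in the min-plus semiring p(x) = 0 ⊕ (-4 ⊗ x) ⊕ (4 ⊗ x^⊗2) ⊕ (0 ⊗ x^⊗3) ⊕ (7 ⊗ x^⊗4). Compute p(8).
p(8) = 0

A tropical monomial a ⊗ x^⊗i evaluates to a + i · x. Evaluating each term at x = 8:
  Term 0 contributes 0 + 0 · 8 = 0
  Term 1 contributes -4 + 1 · 8 = 4
  Term 2 contributes 4 + 2 · 8 = 20
  Term 3 contributes 0 + 3 · 8 = 24
  Term 4 contributes 7 + 4 · 8 = 39
p(8) = ⊕ of these = min[0, 4, 20, 24, 39] = 0.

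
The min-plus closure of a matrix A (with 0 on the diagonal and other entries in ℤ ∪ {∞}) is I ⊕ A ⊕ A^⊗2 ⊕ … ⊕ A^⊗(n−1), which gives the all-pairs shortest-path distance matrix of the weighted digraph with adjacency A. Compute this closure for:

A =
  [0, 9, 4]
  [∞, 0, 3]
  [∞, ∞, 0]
Closure =
  [0, 9, 4]
  [∞, 0, 3]
  [∞, ∞, 0]

This is the Floyd-Warshall all-pairs shortest-path computation. For each intermediate vertex k = 0, 1, …, 2, update dist[i][j] ← min(dist[i][j], dist[i][k] + dist[k][j]). The final matrix gives, for each (i, j), the minimum total weight of any directed path from i to j (possibly empty when i = j).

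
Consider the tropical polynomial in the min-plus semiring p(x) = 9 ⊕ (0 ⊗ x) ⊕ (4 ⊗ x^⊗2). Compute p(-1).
p(-1) = -1

A tropical monomial a ⊗ x^⊗i evaluates to a + i · x. Evaluating each term at x = -1:
  Term 0 contributes 9 + 0 · -1 = 9
  Term 1 contributes 0 + 1 · -1 = -1
  Term 2 contributes 4 + 2 · -1 = 2
p(-1) = ⊕ of these = min[9, -1, 2] = -1.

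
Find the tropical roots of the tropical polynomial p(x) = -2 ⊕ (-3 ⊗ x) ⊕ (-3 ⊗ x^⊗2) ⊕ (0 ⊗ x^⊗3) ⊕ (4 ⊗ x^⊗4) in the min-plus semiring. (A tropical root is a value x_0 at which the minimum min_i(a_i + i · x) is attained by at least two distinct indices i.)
Roots: {-4, -3, 0, 1}

Each tropical root is a break point of the lower envelope of the lines y = a_i + i · x (there are 5 lines, with slopes 0, 1, ..., 4). Only the lines that attain the minimum somewhere contribute to roots; other lines are dominated. Here the surviving (envelope) indices are i = 4, i = 3, i = 2, i = 1, i = 0.
Intersections between consecutive envelope lines give the roots: for adjacent envelope indices i < j the intersection is x = (a_i − a_j) / (j − i). Reading off the sorted break points: {-4, -3, 0, 1}.
Verification: at each break x_0, at least two indices attain the minimum of min_i(a_i + i · x_0).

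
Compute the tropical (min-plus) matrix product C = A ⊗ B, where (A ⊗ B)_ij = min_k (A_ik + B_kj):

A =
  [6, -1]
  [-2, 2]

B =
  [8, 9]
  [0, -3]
A ⊗ B =
  [-1, -4]
  [2, -1]

Apply the min-plus product entry-by-entry:
  C[0][0] = min over k of (A[0][0] + B[0][0] = 6 + 8 = 14, A[0][1] + B[1][0] = -1 + 0 = -1) = -1 (attained at k = 1)
  C[0][1] = min over k of (A[0][0] + B[0][1] = 6 + 9 = 15, A[0][1] + B[1][1] = -1 + -3 = -4) = -4 (attained at k = 1)
  C[1][0] = min over k of (A[1][0] + B[0][0] = -2 + 8 = 6, A[1][1] + B[1][0] = 2 + 0 = 2) = 2 (attained at k = 1)
  C[1][1] = min over k of (A[1][0] + B[0][1] = -2 + 9 = 7, A[1][1] + B[1][1] = 2 + -3 = -1) = -1 (attained at k = 1)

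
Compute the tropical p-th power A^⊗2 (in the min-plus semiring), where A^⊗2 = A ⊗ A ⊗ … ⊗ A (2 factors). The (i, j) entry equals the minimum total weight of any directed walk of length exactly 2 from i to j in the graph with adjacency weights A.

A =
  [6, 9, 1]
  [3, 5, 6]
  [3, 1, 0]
A^⊗2 =
  [4, 2, 1]
  [8, 7, 4]
  [3, 1, 0]

Each entry (A^⊗2)_ij equals the minimum over all length-2 walks i = v_0 → v_1 → … → v_2 = j of Σ_t A[v_t][v_{t+1}]. For example, for (i, j) = (0, 2) we minimise over 3 possible intermediate vertex sequences; the minimum is 1, attained along the walk 0 → 2 → 2.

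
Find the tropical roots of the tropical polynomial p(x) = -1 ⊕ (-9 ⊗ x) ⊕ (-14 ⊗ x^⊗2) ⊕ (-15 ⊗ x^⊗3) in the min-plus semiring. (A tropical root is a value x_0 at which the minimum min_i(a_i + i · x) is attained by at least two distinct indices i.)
Roots: {1, 5, 8}

Each tropical root is a break point of the lower envelope of the lines y = a_i + i · x (there are 4 lines, with slopes 0, 1, ..., 3). Only the lines that attain the minimum somewhere contribute to roots; other lines are dominated. Here the surviving (envelope) indices are i = 3, i = 2, i = 1, i = 0.
Intersections between consecutive envelope lines give the roots: for adjacent envelope indices i < j the intersection is x = (a_i − a_j) / (j − i). Reading off the sorted break points: {1, 5, 8}.
Verification: at each break x_0, at least two indices attain the minimum of min_i(a_i + i · x_0).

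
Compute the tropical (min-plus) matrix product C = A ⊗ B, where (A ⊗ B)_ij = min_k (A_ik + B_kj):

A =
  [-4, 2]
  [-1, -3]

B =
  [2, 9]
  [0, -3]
A ⊗ B =
  [-2, -1]
  [-3, -6]

Apply the min-plus product entry-by-entry:
  C[0][0] = min over k of (A[0][0] + B[0][0] = -4 + 2 = -2, A[0][1] + B[1][0] = 2 + 0 = 2) = -2 (attained at k = 0)
  C[0][1] = min over k of (A[0][0] + B[0][1] = -4 + 9 = 5, A[0][1] + B[1][1] = 2 + -3 = -1) = -1 (attained at k = 1)
  C[1][0] = min over k of (A[1][0] + B[0][0] = -1 + 2 = 1, A[1][1] + B[1][0] = -3 + 0 = -3) = -3 (attained at k = 1)
  C[1][1] = min over k of (A[1][0] + B[0][1] = -1 + 9 = 8, A[1][1] + B[1][1] = -3 + -3 = -6) = -6 (attained at k = 1)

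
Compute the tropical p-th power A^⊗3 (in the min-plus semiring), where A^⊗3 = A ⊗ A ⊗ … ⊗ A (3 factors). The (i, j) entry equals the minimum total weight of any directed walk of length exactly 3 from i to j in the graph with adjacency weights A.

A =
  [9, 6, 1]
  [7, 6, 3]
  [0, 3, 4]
A^⊗3 =
  [5, 7, 2]
  [7, 9, 4]
  [1, 4, 5]

Each entry (A^⊗3)_ij equals the minimum over all length-3 walks i = v_0 → v_1 → … → v_3 = j of Σ_t A[v_t][v_{t+1}]. For example, for (i, j) = (0, 2) we minimise over 9 possible intermediate vertex sequences; the minimum is 2, attained along the walk 0 → 2 → 0 → 2.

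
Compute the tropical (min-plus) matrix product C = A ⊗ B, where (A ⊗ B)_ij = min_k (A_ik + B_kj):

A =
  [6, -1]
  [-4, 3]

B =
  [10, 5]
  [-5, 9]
A ⊗ B =
  [-6, 8]
  [-2, 1]

Apply the min-plus product entry-by-entry:
  C[0][0] = min over k of (A[0][0] + B[0][0] = 6 + 10 = 16, A[0][1] + B[1][0] = -1 + -5 = -6) = -6 (attained at k = 1)
  C[0][1] = min over k of (A[0][0] + B[0][1] = 6 + 5 = 11, A[0][1] + B[1][1] = -1 + 9 = 8) = 8 (attained at k = 1)
  C[1][0] = min over k of (A[1][0] + B[0][0] = -4 + 10 = 6, A[1][1] + B[1][0] = 3 + -5 = -2) = -2 (attained at k = 1)
  C[1][1] = min over k of (A[1][0] + B[0][1] = -4 + 5 = 1, A[1][1] + B[1][1] = 3 + 9 = 12) = 1 (attained at k = 0)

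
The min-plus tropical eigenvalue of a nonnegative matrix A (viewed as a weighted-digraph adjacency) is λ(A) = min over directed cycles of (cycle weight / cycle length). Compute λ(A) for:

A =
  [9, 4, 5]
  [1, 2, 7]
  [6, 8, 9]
λ(A) = 2

Enumerate directed cycles and compute their means (weight / length). Sample:
  cycle 0 → 0: weight = 9, length = 1, mean = 9/1 ≈ 9.000
  cycle 1 → 1: weight = 2, length = 1, mean = 2/1 ≈ 2.000
  cycle 2 → 2: weight = 9, length = 1, mean = 9/1 ≈ 9.000
  cycle 0 → 1 → 0: weight = 5, length = 2, mean = 5/2 ≈ 2.500
  cycle 0 → 2 → 0: weight = 11, length = 2, mean = 11/2 ≈ 5.500
  cycle 1 → 0 → 1: weight = 5, length = 2, mean = 5/2 ≈ 2.500
Minimum mean = 2.000, attained e.g. along the cycle 1 → 1 with weight 2 and length 1. So λ(A) = 2/1 = 2.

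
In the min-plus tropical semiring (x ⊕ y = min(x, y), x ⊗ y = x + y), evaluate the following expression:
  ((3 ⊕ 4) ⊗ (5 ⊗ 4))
((3 ⊕ 4) ⊗ (5 ⊗ 4)) = 12

Expand innermost to outermost. Recall ⊕ takes the minimum of its arguments and ⊗ takes their sum. Working out the expression ((3 ⊕ 4) ⊗ (5 ⊗ 4)) gives 12.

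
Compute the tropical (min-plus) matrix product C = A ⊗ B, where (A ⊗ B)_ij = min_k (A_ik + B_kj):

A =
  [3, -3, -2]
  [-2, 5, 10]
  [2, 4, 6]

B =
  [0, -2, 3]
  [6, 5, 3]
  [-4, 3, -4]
A ⊗ B =
  [-6, 1, -6]
  [-2, -4, 1]
  [2, 0, 2]

Apply the min-plus product entry-by-entry:
  C[0][0] = min over k of (A[0][0] + B[0][0] = 3 + 0 = 3, A[0][1] + B[1][0] = -3 + 6 = 3, A[0][2] + B[2][0] = -2 + -4 = -6) = -6 (attained at k = 2)
  C[0][1] = min over k of (A[0][0] + B[0][1] = 3 + -2 = 1, A[0][1] + B[1][1] = -3 + 5 = 2, A[0][2] + B[2][1] = -2 + 3 = 1) = 1 (attained at k = 0)
  C[0][2] = min over k of (A[0][0] + B[0][2] = 3 + 3 = 6, A[0][1] + B[1][2] = -3 + 3 = 0, A[0][2] + B[2][2] = -2 + -4 = -6) = -6 (attained at k = 2)
  C[1][0] = min over k of (A[1][0] + B[0][0] = -2 + 0 = -2, A[1][1] + B[1][0] = 5 + 6 = 11, A[1][2] + B[2][0] = 10 + -4 = 6) = -2 (attained at k = 0)
  C[1][1] = min over k of (A[1][0] + B[0][1] = -2 + -2 = -4, A[1][1] + B[1][1] = 5 + 5 = 10, A[1][2] + B[2][1] = 10 + 3 = 13) = -4 (attained at k = 0)
  C[1][2] = min over k of (A[1][0] + B[0][2] = -2 + 3 = 1, A[1][1] + B[1][2] = 5 + 3 = 8, A[1][2] + B[2][2] = 10 + -4 = 6) = 1 (attained at k = 0)
  C[2][0] = min over k of (A[2][0] + B[0][0] = 2 + 0 = 2, A[2][1] + B[1][0] = 4 + 6 = 10, A[2][2] + B[2][0] = 6 + -4 = 2) = 2 (attained at k = 0)
  C[2][1] = min over k of (A[2][0] + B[0][1] = 2 + -2 = 0, A[2][1] + B[1][1] = 4 + 5 = 9, A[2][2] + B[2][1] = 6 + 3 = 9) = 0 (attained at k = 0)
  C[2][2] = min over k of (A[2][0] + B[0][2] = 2 + 3 = 5, A[2][1] + B[1][2] = 4 + 3 = 7, A[2][2] + B[2][2] = 6 + -4 = 2) = 2 (attained at k = 2)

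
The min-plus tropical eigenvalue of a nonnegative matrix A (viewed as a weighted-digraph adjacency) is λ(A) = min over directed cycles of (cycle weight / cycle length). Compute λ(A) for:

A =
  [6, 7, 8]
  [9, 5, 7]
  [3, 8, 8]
λ(A) = 5

Enumerate directed cycles and compute their means (weight / length). Sample:
  cycle 0 → 0: weight = 6, length = 1, mean = 6/1 ≈ 6.000
  cycle 1 → 1: weight = 5, length = 1, mean = 5/1 ≈ 5.000
  cycle 2 → 2: weight = 8, length = 1, mean = 8/1 ≈ 8.000
  cycle 0 → 1 → 0: weight = 16, length = 2, mean = 16/2 ≈ 8.000
  cycle 0 → 2 → 0: weight = 11, length = 2, mean = 11/2 ≈ 5.500
  cycle 1 → 0 → 1: weight = 16, length = 2, mean = 16/2 ≈ 8.000
Minimum mean = 5.000, attained e.g. along the cycle 1 → 1 with weight 5 and length 1. So λ(A) = 5/1 = 5.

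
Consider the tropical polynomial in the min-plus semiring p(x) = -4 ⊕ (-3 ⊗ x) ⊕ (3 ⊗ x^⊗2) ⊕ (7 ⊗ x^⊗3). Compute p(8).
p(8) = -4

A tropical monomial a ⊗ x^⊗i evaluates to a + i · x. Evaluating each term at x = 8:
  Term 0 contributes -4 + 0 · 8 = -4
  Term 1 contributes -3 + 1 · 8 = 5
  Term 2 contributes 3 + 2 · 8 = 19
  Term 3 contributes 7 + 3 · 8 = 31
p(8) = ⊕ of these = min[-4, 5, 19, 31] = -4.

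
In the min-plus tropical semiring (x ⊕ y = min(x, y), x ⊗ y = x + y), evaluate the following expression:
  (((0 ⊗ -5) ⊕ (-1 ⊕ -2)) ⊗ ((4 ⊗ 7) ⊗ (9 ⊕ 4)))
(((0 ⊗ -5) ⊕ (-1 ⊕ -2)) ⊗ ((4 ⊗ 7) ⊗ (9 ⊕ 4))) = 10

Expand innermost to outermost. Recall ⊕ takes the minimum of its arguments and ⊗ takes their sum. Working out the expression (((0 ⊗ -5) ⊕ (-1 ⊕ -2)) ⊗ ((4 ⊗ 7) ⊗ (9 ⊕ 4))) gives 10.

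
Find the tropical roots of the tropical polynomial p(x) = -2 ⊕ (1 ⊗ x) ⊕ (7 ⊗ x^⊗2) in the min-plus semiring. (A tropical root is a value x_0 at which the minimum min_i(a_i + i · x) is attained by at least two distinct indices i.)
Roots: {-6, -3}

Each tropical root is a break point of the lower envelope of the lines y = a_i + i · x (there are 3 lines, with slopes 0, 1, ..., 2). Only the lines that attain the minimum somewhere contribute to roots; other lines are dominated. Here the surviving (envelope) indices are i = 2, i = 1, i = 0.
Intersections between consecutive envelope lines give the roots: for adjacent envelope indices i < j the intersection is x = (a_i − a_j) / (j − i). Reading off the sorted break points: {-6, -3}.
Verification: at each break x_0, at least two indices attain the minimum of min_i(a_i + i · x_0).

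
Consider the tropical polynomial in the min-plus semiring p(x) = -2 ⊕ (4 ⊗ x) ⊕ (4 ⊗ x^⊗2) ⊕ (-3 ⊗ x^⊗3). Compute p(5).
p(5) = -2

A tropical monomial a ⊗ x^⊗i evaluates to a + i · x. Evaluating each term at x = 5:
  Term 0 contributes -2 + 0 · 5 = -2
  Term 1 contributes 4 + 1 · 5 = 9
  Term 2 contributes 4 + 2 · 5 = 14
  Term 3 contributes -3 + 3 · 5 = 12
p(5) = ⊕ of these = min[-2, 9, 14, 12] = -2.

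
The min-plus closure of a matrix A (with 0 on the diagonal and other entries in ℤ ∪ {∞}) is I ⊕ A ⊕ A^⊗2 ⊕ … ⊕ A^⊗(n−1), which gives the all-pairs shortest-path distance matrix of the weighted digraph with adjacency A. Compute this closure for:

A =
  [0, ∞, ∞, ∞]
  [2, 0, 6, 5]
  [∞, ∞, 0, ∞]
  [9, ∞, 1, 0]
Closure =
  [0, ∞, ∞, ∞]
  [2, 0, 6, 5]
  [∞, ∞, 0, ∞]
  [9, ∞, 1, 0]

This is the Floyd-Warshall all-pairs shortest-path computation. For each intermediate vertex k = 0, 1, …, 3, update dist[i][j] ← min(dist[i][j], dist[i][k] + dist[k][j]). The final matrix gives, for each (i, j), the minimum total weight of any directed path from i to j (possibly empty when i = j).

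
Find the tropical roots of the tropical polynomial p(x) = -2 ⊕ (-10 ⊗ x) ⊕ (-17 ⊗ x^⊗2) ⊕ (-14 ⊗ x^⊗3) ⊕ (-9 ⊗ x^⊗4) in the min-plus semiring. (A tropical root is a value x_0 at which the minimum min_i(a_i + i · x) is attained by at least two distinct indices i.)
Roots: {-5, -3, 7, 8}

Each tropical root is a break point of the lower envelope of the lines y = a_i + i · x (there are 5 lines, with slopes 0, 1, ..., 4). Only the lines that attain the minimum somewhere contribute to roots; other lines are dominated. Here the surviving (envelope) indices are i = 4, i = 3, i = 2, i = 1, i = 0.
Intersections between consecutive envelope lines give the roots: for adjacent envelope indices i < j the intersection is x = (a_i − a_j) / (j − i). Reading off the sorted break points: {-5, -3, 7, 8}.
Verification: at each break x_0, at least two indices attain the minimum of min_i(a_i + i · x_0).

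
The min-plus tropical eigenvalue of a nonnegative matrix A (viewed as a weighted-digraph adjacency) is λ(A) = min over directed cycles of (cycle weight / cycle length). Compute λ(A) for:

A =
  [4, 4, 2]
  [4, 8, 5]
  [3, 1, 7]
λ(A) = 7/3

Enumerate directed cycles and compute their means (weight / length). Sample:
  cycle 0 → 0: weight = 4, length = 1, mean = 4/1 ≈ 4.000
  cycle 1 → 1: weight = 8, length = 1, mean = 8/1 ≈ 8.000
  cycle 2 → 2: weight = 7, length = 1, mean = 7/1 ≈ 7.000
  cycle 0 → 1 → 0: weight = 8, length = 2, mean = 8/2 ≈ 4.000
  cycle 0 → 2 → 0: weight = 5, length = 2, mean = 5/2 ≈ 2.500
  cycle 1 → 0 → 1: weight = 8, length = 2, mean = 8/2 ≈ 4.000
Minimum mean = 2.333, attained e.g. along the cycle 0 → 2 → 1 → 0 with weight 7 and length 3. So λ(A) = 7/3 = 7/3.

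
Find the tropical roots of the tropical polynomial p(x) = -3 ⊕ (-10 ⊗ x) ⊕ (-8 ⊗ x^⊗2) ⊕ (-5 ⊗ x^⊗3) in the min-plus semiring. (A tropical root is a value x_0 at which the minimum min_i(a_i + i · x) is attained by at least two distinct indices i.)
Roots: {-3, -2, 7}

Each tropical root is a break point of the lower envelope of the lines y = a_i + i · x (there are 4 lines, with slopes 0, 1, ..., 3). Only the lines that attain the minimum somewhere contribute to roots; other lines are dominated. Here the surviving (envelope) indices are i = 3, i = 2, i = 1, i = 0.
Intersections between consecutive envelope lines give the roots: for adjacent envelope indices i < j the intersection is x = (a_i − a_j) / (j − i). Reading off the sorted break points: {-3, -2, 7}.
Verification: at each break x_0, at least two indices attain the minimum of min_i(a_i + i · x_0).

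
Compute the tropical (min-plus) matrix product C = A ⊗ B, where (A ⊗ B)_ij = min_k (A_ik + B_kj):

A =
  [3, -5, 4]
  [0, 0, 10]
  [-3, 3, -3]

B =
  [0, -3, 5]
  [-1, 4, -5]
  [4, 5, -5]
A ⊗ B =
  [-6, -1, -10]
  [-1, -3, -5]
  [-3, -6, -8]

Apply the min-plus product entry-by-entry:
  C[0][0] = min over k of (A[0][0] + B[0][0] = 3 + 0 = 3, A[0][1] + B[1][0] = -5 + -1 = -6, A[0][2] + B[2][0] = 4 + 4 = 8) = -6 (attained at k = 1)
  C[0][1] = min over k of (A[0][0] + B[0][1] = 3 + -3 = 0, A[0][1] + B[1][1] = -5 + 4 = -1, A[0][2] + B[2][1] = 4 + 5 = 9) = -1 (attained at k = 1)
  C[0][2] = min over k of (A[0][0] + B[0][2] = 3 + 5 = 8, A[0][1] + B[1][2] = -5 + -5 = -10, A[0][2] + B[2][2] = 4 + -5 = -1) = -10 (attained at k = 1)
  C[1][0] = min over k of (A[1][0] + B[0][0] = 0 + 0 = 0, A[1][1] + B[1][0] = 0 + -1 = -1, A[1][2] + B[2][0] = 10 + 4 = 14) = -1 (attained at k = 1)
  C[1][1] = min over k of (A[1][0] + B[0][1] = 0 + -3 = -3, A[1][1] + B[1][1] = 0 + 4 = 4, A[1][2] + B[2][1] = 10 + 5 = 15) = -3 (attained at k = 0)
  C[1][2] = min over k of (A[1][0] + B[0][2] = 0 + 5 = 5, A[1][1] + B[1][2] = 0 + -5 = -5, A[1][2] + B[2][2] = 10 + -5 = 5) = -5 (attained at k = 1)
  C[2][0] = min over k of (A[2][0] + B[0][0] = -3 + 0 = -3, A[2][1] + B[1][0] = 3 + -1 = 2, A[2][2] + B[2][0] = -3 + 4 = 1) = -3 (attained at k = 0)
  C[2][1] = min over k of (A[2][0] + B[0][1] = -3 + -3 = -6, A[2][1] + B[1][1] = 3 + 4 = 7, A[2][2] + B[2][1] = -3 + 5 = 2) = -6 (attained at k = 0)
  C[2][2] = min over k of (A[2][0] + B[0][2] = -3 + 5 = 2, A[2][1] + B[1][2] = 3 + -5 = -2, A[2][2] + B[2][2] = -3 + -5 = -8) = -8 (attained at k = 2)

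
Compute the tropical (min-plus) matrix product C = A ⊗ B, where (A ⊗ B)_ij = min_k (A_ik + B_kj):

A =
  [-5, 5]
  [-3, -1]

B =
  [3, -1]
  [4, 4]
A ⊗ B =
  [-2, -6]
  [0, -4]

Apply the min-plus product entry-by-entry:
  C[0][0] = min over k of (A[0][0] + B[0][0] = -5 + 3 = -2, A[0][1] + B[1][0] = 5 + 4 = 9) = -2 (attained at k = 0)
  C[0][1] = min over k of (A[0][0] + B[0][1] = -5 + -1 = -6, A[0][1] + B[1][1] = 5 + 4 = 9) = -6 (attained at k = 0)
  C[1][0] = min over k of (A[1][0] + B[0][0] = -3 + 3 = 0, A[1][1] + B[1][0] = -1 + 4 = 3) = 0 (attained at k = 0)
  C[1][1] = min over k of (A[1][0] + B[0][1] = -3 + -1 = -4, A[1][1] + B[1][1] = -1 + 4 = 3) = -4 (attained at k = 0)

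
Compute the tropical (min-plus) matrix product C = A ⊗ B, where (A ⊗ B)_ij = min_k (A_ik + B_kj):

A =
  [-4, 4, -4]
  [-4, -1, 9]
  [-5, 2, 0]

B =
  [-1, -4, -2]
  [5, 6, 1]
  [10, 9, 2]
A ⊗ B =
  [-5, -8, -6]
  [-5, -8, -6]
  [-6, -9, -7]

Apply the min-plus product entry-by-entry:
  C[0][0] = min over k of (A[0][0] + B[0][0] = -4 + -1 = -5, A[0][1] + B[1][0] = 4 + 5 = 9, A[0][2] + B[2][0] = -4 + 10 = 6) = -5 (attained at k = 0)
  C[0][1] = min over k of (A[0][0] + B[0][1] = -4 + -4 = -8, A[0][1] + B[1][1] = 4 + 6 = 10, A[0][2] + B[2][1] = -4 + 9 = 5) = -8 (attained at k = 0)
  C[0][2] = min over k of (A[0][0] + B[0][2] = -4 + -2 = -6, A[0][1] + B[1][2] = 4 + 1 = 5, A[0][2] + B[2][2] = -4 + 2 = -2) = -6 (attained at k = 0)
  C[1][0] = min over k of (A[1][0] + B[0][0] = -4 + -1 = -5, A[1][1] + B[1][0] = -1 + 5 = 4, A[1][2] + B[2][0] = 9 + 10 = 19) = -5 (attained at k = 0)
  C[1][1] = min over k of (A[1][0] + B[0][1] = -4 + -4 = -8, A[1][1] + B[1][1] = -1 + 6 = 5, A[1][2] + B[2][1] = 9 + 9 = 18) = -8 (attained at k = 0)
  C[1][2] = min over k of (A[1][0] + B[0][2] = -4 + -2 = -6, A[1][1] + B[1][2] = -1 + 1 = 0, A[1][2] + B[2][2] = 9 + 2 = 11) = -6 (attained at k = 0)
  C[2][0] = min over k of (A[2][0] + B[0][0] = -5 + -1 = -6, A[2][1] + B[1][0] = 2 + 5 = 7, A[2][2] + B[2][0] = 0 + 10 = 10) = -6 (attained at k = 0)
  C[2][1] = min over k of (A[2][0] + B[0][1] = -5 + -4 = -9, A[2][1] + B[1][1] = 2 + 6 = 8, A[2][2] + B[2][1] = 0 + 9 = 9) = -9 (attained at k = 0)
  C[2][2] = min over k of (A[2][0] + B[0][2] = -5 + -2 = -7, A[2][1] + B[1][2] = 2 + 1 = 3, A[2][2] + B[2][2] = 0 + 2 = 2) = -7 (attained at k = 0)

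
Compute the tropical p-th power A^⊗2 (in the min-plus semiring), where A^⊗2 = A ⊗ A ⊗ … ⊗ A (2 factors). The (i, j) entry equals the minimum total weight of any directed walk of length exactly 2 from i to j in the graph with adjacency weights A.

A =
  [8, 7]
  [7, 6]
A^⊗2 =
  [14, 13]
  [13, 12]

Each entry (A^⊗2)_ij equals the minimum over all length-2 walks i = v_0 → v_1 → … → v_2 = j of Σ_t A[v_t][v_{t+1}]. For example, for (i, j) = (0, 1) we minimise over 2 possible intermediate vertex sequences; the minimum is 13, attained along the walk 0 → 1 → 1.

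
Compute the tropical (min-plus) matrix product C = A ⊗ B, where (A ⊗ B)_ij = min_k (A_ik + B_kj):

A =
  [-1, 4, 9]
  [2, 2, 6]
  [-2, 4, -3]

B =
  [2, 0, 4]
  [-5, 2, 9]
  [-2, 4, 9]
A ⊗ B =
  [-1, -1, 3]
  [-3, 2, 6]
  [-5, -2, 2]

Apply the min-plus product entry-by-entry:
  C[0][0] = min over k of (A[0][0] + B[0][0] = -1 + 2 = 1, A[0][1] + B[1][0] = 4 + -5 = -1, A[0][2] + B[2][0] = 9 + -2 = 7) = -1 (attained at k = 1)
  C[0][1] = min over k of (A[0][0] + B[0][1] = -1 + 0 = -1, A[0][1] + B[1][1] = 4 + 2 = 6, A[0][2] + B[2][1] = 9 + 4 = 13) = -1 (attained at k = 0)
  C[0][2] = min over k of (A[0][0] + B[0][2] = -1 + 4 = 3, A[0][1] + B[1][2] = 4 + 9 = 13, A[0][2] + B[2][2] = 9 + 9 = 18) = 3 (attained at k = 0)
  C[1][0] = min over k of (A[1][0] + B[0][0] = 2 + 2 = 4, A[1][1] + B[1][0] = 2 + -5 = -3, A[1][2] + B[2][0] = 6 + -2 = 4) = -3 (attained at k = 1)
  C[1][1] = min over k of (A[1][0] + B[0][1] = 2 + 0 = 2, A[1][1] + B[1][1] = 2 + 2 = 4, A[1][2] + B[2][1] = 6 + 4 = 10) = 2 (attained at k = 0)
  C[1][2] = min over k of (A[1][0] + B[0][2] = 2 + 4 = 6, A[1][1] + B[1][2] = 2 + 9 = 11, A[1][2] + B[2][2] = 6 + 9 = 15) = 6 (attained at k = 0)
  C[2][0] = min over k of (A[2][0] + B[0][0] = -2 + 2 = 0, A[2][1] + B[1][0] = 4 + -5 = -1, A[2][2] + B[2][0] = -3 + -2 = -5) = -5 (attained at k = 2)
  C[2][1] = min over k of (A[2][0] + B[0][1] = -2 + 0 = -2, A[2][1] + B[1][1] = 4 + 2 = 6, A[2][2] + B[2][1] = -3 + 4 = 1) = -2 (attained at k = 0)
  C[2][2] = min over k of (A[2][0] + B[0][2] = -2 + 4 = 2, A[2][1] + B[1][2] = 4 + 9 = 13, A[2][2] + B[2][2] = -3 + 9 = 6) = 2 (attained at k = 0)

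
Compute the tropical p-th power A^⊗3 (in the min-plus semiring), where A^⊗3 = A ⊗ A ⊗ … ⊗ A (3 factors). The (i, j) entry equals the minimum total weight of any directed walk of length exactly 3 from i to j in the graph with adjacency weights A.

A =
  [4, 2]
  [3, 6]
A^⊗3 =
  [9, 7]
  [8, 9]

Each entry (A^⊗3)_ij equals the minimum over all length-3 walks i = v_0 → v_1 → … → v_3 = j of Σ_t A[v_t][v_{t+1}]. For example, for (i, j) = (0, 1) we minimise over 4 possible intermediate vertex sequences; the minimum is 7, attained along the walk 0 → 1 → 0 → 1.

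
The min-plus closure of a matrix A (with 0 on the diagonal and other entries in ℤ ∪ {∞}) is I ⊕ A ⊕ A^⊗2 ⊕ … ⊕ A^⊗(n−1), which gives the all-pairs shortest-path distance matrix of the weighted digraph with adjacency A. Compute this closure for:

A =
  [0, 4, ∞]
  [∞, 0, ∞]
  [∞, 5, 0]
Closure =
  [0, 4, ∞]
  [∞, 0, ∞]
  [∞, 5, 0]

This is the Floyd-Warshall all-pairs shortest-path computation. For each intermediate vertex k = 0, 1, …, 2, update dist[i][j] ← min(dist[i][j], dist[i][k] + dist[k][j]). The final matrix gives, for each (i, j), the minimum total weight of any directed path from i to j (possibly empty when i = j).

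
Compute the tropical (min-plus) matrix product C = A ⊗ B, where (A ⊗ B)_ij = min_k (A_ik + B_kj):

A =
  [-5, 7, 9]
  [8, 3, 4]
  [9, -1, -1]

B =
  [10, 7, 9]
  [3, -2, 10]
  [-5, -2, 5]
A ⊗ B =
  [4, 2, 4]
  [-1, 1, 9]
  [-6, -3, 4]

Apply the min-plus product entry-by-entry:
  C[0][0] = min over k of (A[0][0] + B[0][0] = -5 + 10 = 5, A[0][1] + B[1][0] = 7 + 3 = 10, A[0][2] + B[2][0] = 9 + -5 = 4) = 4 (attained at k = 2)
  C[0][1] = min over k of (A[0][0] + B[0][1] = -5 + 7 = 2, A[0][1] + B[1][1] = 7 + -2 = 5, A[0][2] + B[2][1] = 9 + -2 = 7) = 2 (attained at k = 0)
  C[0][2] = min over k of (A[0][0] + B[0][2] = -5 + 9 = 4, A[0][1] + B[1][2] = 7 + 10 = 17, A[0][2] + B[2][2] = 9 + 5 = 14) = 4 (attained at k = 0)
  C[1][0] = min over k of (A[1][0] + B[0][0] = 8 + 10 = 18, A[1][1] + B[1][0] = 3 + 3 = 6, A[1][2] + B[2][0] = 4 + -5 = -1) = -1 (attained at k = 2)
  C[1][1] = min over k of (A[1][0] + B[0][1] = 8 + 7 = 15, A[1][1] + B[1][1] = 3 + -2 = 1, A[1][2] + B[2][1] = 4 + -2 = 2) = 1 (attained at k = 1)
  C[1][2] = min over k of (A[1][0] + B[0][2] = 8 + 9 = 17, A[1][1] + B[1][2] = 3 + 10 = 13, A[1][2] + B[2][2] = 4 + 5 = 9) = 9 (attained at k = 2)
  C[2][0] = min over k of (A[2][0] + B[0][0] = 9 + 10 = 19, A[2][1] + B[1][0] = -1 + 3 = 2, A[2][2] + B[2][0] = -1 + -5 = -6) = -6 (attained at k = 2)
  C[2][1] = min over k of (A[2][0] + B[0][1] = 9 + 7 = 16, A[2][1] + B[1][1] = -1 + -2 = -3, A[2][2] + B[2][1] = -1 + -2 = -3) = -3 (attained at k = 1)
  C[2][2] = min over k of (A[2][0] + B[0][2] = 9 + 9 = 18, A[2][1] + B[1][2] = -1 + 10 = 9, A[2][2] + B[2][2] = -1 + 5 = 4) = 4 (attained at k = 2)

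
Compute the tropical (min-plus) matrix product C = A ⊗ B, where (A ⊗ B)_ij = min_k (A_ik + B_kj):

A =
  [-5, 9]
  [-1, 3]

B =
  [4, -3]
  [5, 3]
A ⊗ B =
  [-1, -8]
  [3, -4]

Apply the min-plus product entry-by-entry:
  C[0][0] = min over k of (A[0][0] + B[0][0] = -5 + 4 = -1, A[0][1] + B[1][0] = 9 + 5 = 14) = -1 (attained at k = 0)
  C[0][1] = min over k of (A[0][0] + B[0][1] = -5 + -3 = -8, A[0][1] + B[1][1] = 9 + 3 = 12) = -8 (attained at k = 0)
  C[1][0] = min over k of (A[1][0] + B[0][0] = -1 + 4 = 3, A[1][1] + B[1][0] = 3 + 5 = 8) = 3 (attained at k = 0)
  C[1][1] = min over k of (A[1][0] + B[0][1] = -1 + -3 = -4, A[1][1] + B[1][1] = 3 + 3 = 6) = -4 (attained at k = 0)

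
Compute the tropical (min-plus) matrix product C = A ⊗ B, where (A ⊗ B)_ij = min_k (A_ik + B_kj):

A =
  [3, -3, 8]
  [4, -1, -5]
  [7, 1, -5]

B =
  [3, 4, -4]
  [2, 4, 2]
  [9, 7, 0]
A ⊗ B =
  [-1, 1, -1]
  [1, 2, -5]
  [3, 2, -5]

Apply the min-plus product entry-by-entry:
  C[0][0] = min over k of (A[0][0] + B[0][0] = 3 + 3 = 6, A[0][1] + B[1][0] = -3 + 2 = -1, A[0][2] + B[2][0] = 8 + 9 = 17) = -1 (attained at k = 1)
  C[0][1] = min over k of (A[0][0] + B[0][1] = 3 + 4 = 7, A[0][1] + B[1][1] = -3 + 4 = 1, A[0][2] + B[2][1] = 8 + 7 = 15) = 1 (attained at k = 1)
  C[0][2] = min over k of (A[0][0] + B[0][2] = 3 + -4 = -1, A[0][1] + B[1][2] = -3 + 2 = -1, A[0][2] + B[2][2] = 8 + 0 = 8) = -1 (attained at k = 0)
  C[1][0] = min over k of (A[1][0] + B[0][0] = 4 + 3 = 7, A[1][1] + B[1][0] = -1 + 2 = 1, A[1][2] + B[2][0] = -5 + 9 = 4) = 1 (attained at k = 1)
  C[1][1] = min over k of (A[1][0] + B[0][1] = 4 + 4 = 8, A[1][1] + B[1][1] = -1 + 4 = 3, A[1][2] + B[2][1] = -5 + 7 = 2) = 2 (attained at k = 2)
  C[1][2] = min over k of (A[1][0] + B[0][2] = 4 + -4 = 0, A[1][1] + B[1][2] = -1 + 2 = 1, A[1][2] + B[2][2] = -5 + 0 = -5) = -5 (attained at k = 2)
  C[2][0] = min over k of (A[2][0] + B[0][0] = 7 + 3 = 10, A[2][1] + B[1][0] = 1 + 2 = 3, A[2][2] + B[2][0] = -5 + 9 = 4) = 3 (attained at k = 1)
  C[2][1] = min over k of (A[2][0] + B[0][1] = 7 + 4 = 11, A[2][1] + B[1][1] = 1 + 4 = 5, A[2][2] + B[2][1] = -5 + 7 = 2) = 2 (attained at k = 2)
  C[2][2] = min over k of (A[2][0] + B[0][2] = 7 + -4 = 3, A[2][1] + B[1][2] = 1 + 2 = 3, A[2][2] + B[2][2] = -5 + 0 = -5) = -5 (attained at k = 2)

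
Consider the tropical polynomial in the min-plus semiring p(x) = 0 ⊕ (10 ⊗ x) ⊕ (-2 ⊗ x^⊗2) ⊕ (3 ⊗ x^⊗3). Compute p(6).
p(6) = 0

A tropical monomial a ⊗ x^⊗i evaluates to a + i · x. Evaluating each term at x = 6:
  Term 0 contributes 0 + 0 · 6 = 0
  Term 1 contributes 10 + 1 · 6 = 16
  Term 2 contributes -2 + 2 · 6 = 10
  Term 3 contributes 3 + 3 · 6 = 21
p(6) = ⊕ of these = min[0, 16, 10, 21] = 0.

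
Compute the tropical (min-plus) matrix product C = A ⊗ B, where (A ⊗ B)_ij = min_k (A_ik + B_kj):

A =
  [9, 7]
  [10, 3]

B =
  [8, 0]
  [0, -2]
A ⊗ B =
  [7, 5]
  [3, 1]

Apply the min-plus product entry-by-entry:
  C[0][0] = min over k of (A[0][0] + B[0][0] = 9 + 8 = 17, A[0][1] + B[1][0] = 7 + 0 = 7) = 7 (attained at k = 1)
  C[0][1] = min over k of (A[0][0] + B[0][1] = 9 + 0 = 9, A[0][1] + B[1][1] = 7 + -2 = 5) = 5 (attained at k = 1)
  C[1][0] = min over k of (A[1][0] + B[0][0] = 10 + 8 = 18, A[1][1] + B[1][0] = 3 + 0 = 3) = 3 (attained at k = 1)
  C[1][1] = min over k of (A[1][0] + B[0][1] = 10 + 0 = 10, A[1][1] + B[1][1] = 3 + -2 = 1) = 1 (attained at k = 1)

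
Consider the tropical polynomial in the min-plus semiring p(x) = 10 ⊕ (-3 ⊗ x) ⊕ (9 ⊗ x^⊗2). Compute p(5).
p(5) = 2

A tropical monomial a ⊗ x^⊗i evaluates to a + i · x. Evaluating each term at x = 5:
  Term 0 contributes 10 + 0 · 5 = 10
  Term 1 contributes -3 + 1 · 5 = 2
  Term 2 contributes 9 + 2 · 5 = 19
p(5) = ⊕ of these = min[10, 2, 19] = 2.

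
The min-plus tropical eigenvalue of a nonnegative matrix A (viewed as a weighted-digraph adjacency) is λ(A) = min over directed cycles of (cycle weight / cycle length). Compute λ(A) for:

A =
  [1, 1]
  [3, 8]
λ(A) = 1

Enumerate directed cycles and compute their means (weight / length). Sample:
  cycle 0 → 0: weight = 1, length = 1, mean = 1/1 ≈ 1.000
  cycle 1 → 1: weight = 8, length = 1, mean = 8/1 ≈ 8.000
  cycle 0 → 1 → 0: weight = 4, length = 2, mean = 4/2 ≈ 2.000
  cycle 1 → 0 → 1: weight = 4, length = 2, mean = 4/2 ≈ 2.000
Minimum mean = 1.000, attained e.g. along the cycle 0 → 0 with weight 1 and length 1. So λ(A) = 1/1 = 1.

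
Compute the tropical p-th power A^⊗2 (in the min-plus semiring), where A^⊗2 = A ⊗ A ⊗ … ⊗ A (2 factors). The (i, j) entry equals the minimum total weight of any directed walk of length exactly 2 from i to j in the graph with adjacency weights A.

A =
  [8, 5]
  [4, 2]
A^⊗2 =
  [9, 7]
  [6, 4]

Each entry (A^⊗2)_ij equals the minimum over all length-2 walks i = v_0 → v_1 → … → v_2 = j of Σ_t A[v_t][v_{t+1}]. For example, for (i, j) = (0, 1) we minimise over 2 possible intermediate vertex sequences; the minimum is 7, attained along the walk 0 → 1 → 1.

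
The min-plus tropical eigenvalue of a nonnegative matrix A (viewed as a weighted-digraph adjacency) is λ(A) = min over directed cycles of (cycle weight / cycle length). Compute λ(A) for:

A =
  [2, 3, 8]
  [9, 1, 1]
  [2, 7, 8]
λ(A) = 1

Enumerate directed cycles and compute their means (weight / length). Sample:
  cycle 0 → 0: weight = 2, length = 1, mean = 2/1 ≈ 2.000
  cycle 1 → 1: weight = 1, length = 1, mean = 1/1 ≈ 1.000
  cycle 2 → 2: weight = 8, length = 1, mean = 8/1 ≈ 8.000
  cycle 0 → 1 → 0: weight = 12, length = 2, mean = 12/2 ≈ 6.000
  cycle 0 → 2 → 0: weight = 10, length = 2, mean = 10/2 ≈ 5.000
  cycle 1 → 0 → 1: weight = 12, length = 2, mean = 12/2 ≈ 6.000
Minimum mean = 1.000, attained e.g. along the cycle 1 → 1 with weight 1 and length 1. So λ(A) = 1/1 = 1.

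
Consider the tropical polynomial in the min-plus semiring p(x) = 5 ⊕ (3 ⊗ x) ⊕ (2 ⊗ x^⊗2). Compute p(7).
p(7) = 5

A tropical monomial a ⊗ x^⊗i evaluates to a + i · x. Evaluating each term at x = 7:
  Term 0 contributes 5 + 0 · 7 = 5
  Term 1 contributes 3 + 1 · 7 = 10
  Term 2 contributes 2 + 2 · 7 = 16
p(7) = ⊕ of these = min[5, 10, 16] = 5.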